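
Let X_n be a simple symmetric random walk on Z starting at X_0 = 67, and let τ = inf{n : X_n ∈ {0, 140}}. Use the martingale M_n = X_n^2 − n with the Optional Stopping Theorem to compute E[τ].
E[τ] = 4891

M_n = X_n^2 − n is a martingale (since E[X_{n+1}^2 | F_n] = X_n^2 + 1). By OST (τ has finite mean in a bounded region), E[M_τ] = E[M_0] = X_0^2 − 0 = 67^2 = 4489. Also E[M_τ] = E[X_τ^2] − E[τ]. The walk exits at 0 or 140, with P(hit 140 first) = 67/140, so E[X_τ^2] = 140^2 · 67/140 + 0 = 9380. Thus E[τ] = E[X_τ^2] − E[M_τ] = 9380 − 4489 = 4891 = 67(140 − 67) = 4891.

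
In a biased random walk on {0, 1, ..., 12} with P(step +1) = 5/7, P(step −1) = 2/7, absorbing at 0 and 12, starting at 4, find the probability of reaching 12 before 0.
P(hit 12 before 0) = (1 − (2/5)^4) / (1 − (2/5)^12) = 390625/400881

Let u_k denote P(reach 12 before 0 | start at k). Boundary: u_0 = 0, u_12 = 1. Recurrence: u_k = 5/7·u_{k+1} + 2/7·u_{k-1} for 1 ≤ k ≤ 11. Try u_k = A + B·r^k with r = q/p = (2/7)/(5/7) = 2/5. Substitution satisfies the recurrence; boundary conditions give:
  u_k = (1 − r^k) / (1 − r^N) = (1 − (2/5)^4) / (1 − (2/5)^12) = 390625/400881.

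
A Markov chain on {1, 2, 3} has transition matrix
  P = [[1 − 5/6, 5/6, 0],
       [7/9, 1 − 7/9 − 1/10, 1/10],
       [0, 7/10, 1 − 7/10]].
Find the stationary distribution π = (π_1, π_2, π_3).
π = (49/109, 105/218, 15/218)

This is a birth-death chain on three states, which satisfies detailed balance: π_1 · P_{12} = π_2 · P_{21} and π_2 · P_{23} = π_3 · P_{32}.
From π_1 · 5/6 = π_2 · 7/9: π_2/π_1 = (5/6)/(7/9) = 15/14.
From π_2 · 1/10 = π_3 · 7/10: π_3/π_2 = (1/10)/(7/10) = 1/7.
Take π_1 proportional to 1; then unnormalized π = (1, 15/14, 15/98). Normalize by dividing by the sum 109/49:
  π = (49/109, 105/218, 15/218).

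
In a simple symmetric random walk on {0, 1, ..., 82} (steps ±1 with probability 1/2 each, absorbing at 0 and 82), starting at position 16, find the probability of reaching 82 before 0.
P(hit 82 before 0) = 16/82 = 8/41

Let u_k = P(hit 82 before 0 | start at k). Then u_0 = 0, u_82 = 1, and u_k = u_{k-1}/2 + u_{k+1}/2 for 1 ≤ k ≤ 81. This harmonic recurrence is solved by u_k = k/82, giving u_16 = 16/82 = 8/41.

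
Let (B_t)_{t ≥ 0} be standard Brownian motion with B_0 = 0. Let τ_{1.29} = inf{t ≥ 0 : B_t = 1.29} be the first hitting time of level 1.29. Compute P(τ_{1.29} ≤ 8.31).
P(τ_{1.29} ≤ 8.31) = 2(1 − Φ(1.29/√8.31)) = 2(1 − Φ(0.4475)) ≈ 0.6545

By the reflection principle for standard BM, P(τ_b ≤ t) = 2 · P(B_t ≥ b). Since B_t ~ N(0, t), P(B_t ≥ 1.29) = 1 − Φ(1.29/√t) = 1 − Φ(1.29/√8.31) = 1 − Φ(0.4475) ≈ 0.32726. Doubling: P(τ_{1.29} ≤ 8.31) ≈ 2 · 0.32726 = 0.65452 ≈ 0.6545.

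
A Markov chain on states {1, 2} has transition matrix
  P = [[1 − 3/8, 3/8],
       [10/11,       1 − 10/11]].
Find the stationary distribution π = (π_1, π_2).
π_1 = 80/113, π_2 = 33/113

Solve πP = π with π_1 + π_2 = 1. From πP = π: π_1 · (1 − 3/8) + π_2 · 10/11 = π_1 ⇒ π_2 · 10/11 = π_1 · 3/8 ⇒ π_2/π_1 = (3/8)/(10/11) = 33/80. Together with π_1 + π_2 = 1:
  π_1 = (10/11)/(3/8 + 10/11) = (10/11)/(113/88) = 80/113,
  π_2 = (3/8)/(3/8 + 10/11) = (3/8)/(113/88) = 33/113.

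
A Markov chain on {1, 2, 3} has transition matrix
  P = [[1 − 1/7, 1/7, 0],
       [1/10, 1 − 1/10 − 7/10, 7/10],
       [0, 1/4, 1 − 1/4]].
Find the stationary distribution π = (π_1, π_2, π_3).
π = (7/45, 2/9, 28/45)

This is a birth-death chain on three states, which satisfies detailed balance: π_1 · P_{12} = π_2 · P_{21} and π_2 · P_{23} = π_3 · P_{32}.
From π_1 · 1/7 = π_2 · 1/10: π_2/π_1 = (1/7)/(1/10) = 10/7.
From π_2 · 7/10 = π_3 · 1/4: π_3/π_2 = (7/10)/(1/4) = 14/5.
Take π_1 proportional to 1; then unnormalized π = (1, 10/7, 4). Normalize by dividing by the sum 45/7:
  π = (7/45, 2/9, 28/45).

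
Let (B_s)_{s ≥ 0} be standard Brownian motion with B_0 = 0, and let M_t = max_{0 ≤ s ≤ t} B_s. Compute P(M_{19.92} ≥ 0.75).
P(M_{19.92} ≥ 0.75) = 2·P(B_{19.92} ≥ 0.75) = 2(1 − Φ(0.75/√19.92)) ≈ 0.8666

By the reflection principle for Brownian motion, P(M_t ≥ a) = 2 · P(B_t ≥ a) for a ≥ 0. Since B_t ~ N(0, t), P(B_t ≥ 0.75) = 1 − Φ(0.75/√t) = 1 − Φ(0.75/√19.92) = 1 − Φ(0.1680). So
  P(M_{19.92} ≥ 0.75) = 2(1 − Φ(0.1680)) ≈ 0.8666.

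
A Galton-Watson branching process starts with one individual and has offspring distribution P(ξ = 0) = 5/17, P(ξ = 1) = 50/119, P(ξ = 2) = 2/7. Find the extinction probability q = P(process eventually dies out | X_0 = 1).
q = 1

Mean offspring μ = 0·5/17 + 1·50/119 + 2·2/7 = 118/119 ≤ 1. For μ ≤ 1 with offspring not concentrated at 1, the Galton-Watson process goes extinct almost surely, so q = 1.
(Algebraic check: The pgf is f(s) = 5/17 + 50/119·s + 2/7·s². The extinction probability q is the smallest fixed point of f in [0, 1]. Setting s = f(s):
  2/7·s² + (50/119 − 1)·s + 5/17 = 0
  2/7·s² − (5/17 + 2/7)·s + 5/17 = 0
which factors as (s − 1)·(2/7·s − 5/17) = 0, giving roots s = 1 and s = (5/17)/(2/7) = 35/34. Since 35/34 ≥ 1, the smallest root in [0, 1] is s = 1.)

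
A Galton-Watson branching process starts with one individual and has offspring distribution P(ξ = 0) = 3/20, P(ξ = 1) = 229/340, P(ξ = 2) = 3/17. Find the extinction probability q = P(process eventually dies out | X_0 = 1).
q = 17/20

The pgf is f(s) = 3/20 + 229/340·s + 3/17·s². The extinction probability q is the smallest fixed point of f in [0, 1]. Setting s = f(s):
  3/17·s² + (229/340 − 1)·s + 3/20 = 0
  3/17·s² − (3/20 + 3/17)·s + 3/20 = 0
which factors as (s − 1)·(3/17·s − 3/20) = 0, giving roots s = 1 and s = (3/20)/(3/17) = 17/20.
Mean offspring μ = 229/340 + 2·3/17 = 349/340 > 1 (supercritical), so q < 1. The extinction probability is the smaller root: q = (3/20)/(3/17) = 17/20.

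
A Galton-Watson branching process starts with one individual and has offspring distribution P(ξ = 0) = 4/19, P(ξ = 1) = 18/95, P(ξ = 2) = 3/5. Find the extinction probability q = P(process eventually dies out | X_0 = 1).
q = 20/57

The pgf is f(s) = 4/19 + 18/95·s + 3/5·s². The extinction probability q is the smallest fixed point of f in [0, 1]. Setting s = f(s):
  3/5·s² + (18/95 − 1)·s + 4/19 = 0
  3/5·s² − (4/19 + 3/5)·s + 4/19 = 0
which factors as (s − 1)·(3/5·s − 4/19) = 0, giving roots s = 1 and s = (4/19)/(3/5) = 20/57.
Mean offspring μ = 18/95 + 2·3/5 = 132/95 > 1 (supercritical), so q < 1. The extinction probability is the smaller root: q = (4/19)/(3/5) = 20/57.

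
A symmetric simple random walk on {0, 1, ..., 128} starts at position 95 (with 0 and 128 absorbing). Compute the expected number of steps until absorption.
E[τ | X_0 = 95] = 3135

Let v_k = E[τ | X_0 = k]. Boundary: v_0 = v_128 = 0. Recurrence: v_k = 1 + (v_{k-1} + v_{k+1})/2 for 1 ≤ k ≤ 127. The particular solution to v_k − (v_{k-1} + v_{k+1})/2 = 1 is v_k = −k^2. Adding homogeneous solution A + B k and matching boundaries gives v_k = k (128 − k). Substituting k = 95: v_95 = 95 · 33 = 3135.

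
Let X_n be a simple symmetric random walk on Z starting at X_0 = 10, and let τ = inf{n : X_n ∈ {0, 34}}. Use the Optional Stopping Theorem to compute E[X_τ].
E[X_τ] = 10

X_n is a martingale and τ is a bounded-mean stopping time (indeed τ is finite a.s. with bounded expectation since the walk is in a bounded region). By the OST, E[X_τ] = E[X_0] = 10. Equivalently: E[X_τ] = 34 · P(hit 34 first) + 0 · P(hit 0 first) = 34 · (10/34) = 10.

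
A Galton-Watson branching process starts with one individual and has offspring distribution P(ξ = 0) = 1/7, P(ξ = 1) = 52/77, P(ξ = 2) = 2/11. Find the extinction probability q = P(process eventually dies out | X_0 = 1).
q = 11/14

The pgf is f(s) = 1/7 + 52/77·s + 2/11·s². The extinction probability q is the smallest fixed point of f in [0, 1]. Setting s = f(s):
  2/11·s² + (52/77 − 1)·s + 1/7 = 0
  2/11·s² − (1/7 + 2/11)·s + 1/7 = 0
which factors as (s − 1)·(2/11·s − 1/7) = 0, giving roots s = 1 and s = (1/7)/(2/11) = 11/14.
Mean offspring μ = 52/77 + 2·2/11 = 80/77 > 1 (supercritical), so q < 1. The extinction probability is the smaller root: q = (1/7)/(2/11) = 11/14.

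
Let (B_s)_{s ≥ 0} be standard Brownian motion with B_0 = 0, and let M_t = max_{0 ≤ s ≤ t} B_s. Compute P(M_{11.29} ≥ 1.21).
P(M_{11.29} ≥ 1.21) = 2·P(B_{11.29} ≥ 1.21) = 2(1 − Φ(1.21/√11.29)) ≈ 0.7188

By the reflection principle for Brownian motion, P(M_t ≥ a) = 2 · P(B_t ≥ a) for a ≥ 0. Since B_t ~ N(0, t), P(B_t ≥ 1.21) = 1 − Φ(1.21/√t) = 1 − Φ(1.21/√11.29) = 1 − Φ(0.3601). So
  P(M_{11.29} ≥ 1.21) = 2(1 − Φ(0.3601)) ≈ 0.7188.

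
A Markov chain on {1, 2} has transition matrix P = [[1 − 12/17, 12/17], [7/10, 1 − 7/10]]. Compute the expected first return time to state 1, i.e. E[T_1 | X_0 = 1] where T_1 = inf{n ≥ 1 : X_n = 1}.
E[T_1 | X_0 = 1] = 1/π_1 = 239/119

For an irreducible recurrent Markov chain with stationary distribution π, E[T_i | X_0 = i] = 1/π_i (Kac's formula). Here π_1 = (7/10)/(12/17 + 7/10) = (7/10)/(239/170) = 119/239, so E[T_1 | X_0 = 1] = 1/π_1 = (12/17 + 7/10)/(7/10) = (239/170)/(7/10) = 239/119.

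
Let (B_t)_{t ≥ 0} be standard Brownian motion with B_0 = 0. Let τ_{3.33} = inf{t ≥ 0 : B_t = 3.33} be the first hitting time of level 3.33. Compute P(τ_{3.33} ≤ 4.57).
P(τ_{3.33} ≤ 4.57) = 2(1 − Φ(3.33/√4.57)) = 2(1 − Φ(1.5577)) ≈ 0.1193

By the reflection principle for standard BM, P(τ_b ≤ t) = 2 · P(B_t ≥ b). Since B_t ~ N(0, t), P(B_t ≥ 3.33) = 1 − Φ(3.33/√t) = 1 − Φ(3.33/√4.57) = 1 − Φ(1.5577) ≈ 0.05965. Doubling: P(τ_{3.33} ≤ 4.57) ≈ 2 · 0.05965 = 0.11930 ≈ 0.1193.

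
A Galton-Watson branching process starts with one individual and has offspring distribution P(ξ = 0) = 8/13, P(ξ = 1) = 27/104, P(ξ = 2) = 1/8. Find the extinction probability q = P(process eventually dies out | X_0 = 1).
q = 1

Mean offspring μ = 0·8/13 + 1·27/104 + 2·1/8 = 53/104 ≤ 1. For μ ≤ 1 with offspring not concentrated at 1, the Galton-Watson process goes extinct almost surely, so q = 1.
(Algebraic check: The pgf is f(s) = 8/13 + 27/104·s + 1/8·s². The extinction probability q is the smallest fixed point of f in [0, 1]. Setting s = f(s):
  1/8·s² + (27/104 − 1)·s + 8/13 = 0
  1/8·s² − (8/13 + 1/8)·s + 8/13 = 0
which factors as (s − 1)·(1/8·s − 8/13) = 0, giving roots s = 1 and s = (8/13)/(1/8) = 64/13. Since 64/13 ≥ 1, the smallest root in [0, 1] is s = 1.)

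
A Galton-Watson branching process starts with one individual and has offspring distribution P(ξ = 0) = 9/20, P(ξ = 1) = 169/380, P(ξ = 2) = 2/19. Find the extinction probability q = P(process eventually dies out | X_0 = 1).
q = 1

Mean offspring μ = 0·9/20 + 1·169/380 + 2·2/19 = 249/380 ≤ 1. For μ ≤ 1 with offspring not concentrated at 1, the Galton-Watson process goes extinct almost surely, so q = 1.
(Algebraic check: The pgf is f(s) = 9/20 + 169/380·s + 2/19·s². The extinction probability q is the smallest fixed point of f in [0, 1]. Setting s = f(s):
  2/19·s² + (169/380 − 1)·s + 9/20 = 0
  2/19·s² − (9/20 + 2/19)·s + 9/20 = 0
which factors as (s − 1)·(2/19·s − 9/20) = 0, giving roots s = 1 and s = (9/20)/(2/19) = 171/40. Since 171/40 ≥ 1, the smallest root in [0, 1] is s = 1.)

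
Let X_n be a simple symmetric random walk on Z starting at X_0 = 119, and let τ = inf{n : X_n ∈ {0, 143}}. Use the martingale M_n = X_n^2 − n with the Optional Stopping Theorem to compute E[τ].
E[τ] = 2856

M_n = X_n^2 − n is a martingale (since E[X_{n+1}^2 | F_n] = X_n^2 + 1). By OST (τ has finite mean in a bounded region), E[M_τ] = E[M_0] = X_0^2 − 0 = 119^2 = 14161. Also E[M_τ] = E[X_τ^2] − E[τ]. The walk exits at 0 or 143, with P(hit 143 first) = 119/143, so E[X_τ^2] = 143^2 · 119/143 + 0 = 17017. Thus E[τ] = E[X_τ^2] − E[M_τ] = 17017 − 14161 = 2856 = 119(143 − 119) = 2856.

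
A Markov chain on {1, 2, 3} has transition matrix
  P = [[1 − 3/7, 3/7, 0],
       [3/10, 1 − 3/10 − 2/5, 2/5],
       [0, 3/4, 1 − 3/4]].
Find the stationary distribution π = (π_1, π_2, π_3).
π = (21/67, 30/67, 16/67)

This is a birth-death chain on three states, which satisfies detailed balance: π_1 · P_{12} = π_2 · P_{21} and π_2 · P_{23} = π_3 · P_{32}.
From π_1 · 3/7 = π_2 · 3/10: π_2/π_1 = (3/7)/(3/10) = 10/7.
From π_2 · 2/5 = π_3 · 3/4: π_3/π_2 = (2/5)/(3/4) = 8/15.
Take π_1 proportional to 1; then unnormalized π = (1, 10/7, 16/21). Normalize by dividing by the sum 67/21:
  π = (21/67, 30/67, 16/67).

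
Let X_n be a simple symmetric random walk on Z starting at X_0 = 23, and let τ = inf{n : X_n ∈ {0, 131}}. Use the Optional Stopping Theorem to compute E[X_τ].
E[X_τ] = 23

X_n is a martingale and τ is a bounded-mean stopping time (indeed τ is finite a.s. with bounded expectation since the walk is in a bounded region). By the OST, E[X_τ] = E[X_0] = 23. Equivalently: E[X_τ] = 131 · P(hit 131 first) + 0 · P(hit 0 first) = 131 · (23/131) = 23.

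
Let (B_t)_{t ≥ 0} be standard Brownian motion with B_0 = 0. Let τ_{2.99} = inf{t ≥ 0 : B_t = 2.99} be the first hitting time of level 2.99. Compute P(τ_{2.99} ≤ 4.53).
P(τ_{2.99} ≤ 4.53) = 2(1 − Φ(2.99/√4.53)) = 2(1 − Φ(1.4048)) ≈ 0.1601

By the reflection principle for standard BM, P(τ_b ≤ t) = 2 · P(B_t ≥ b). Since B_t ~ N(0, t), P(B_t ≥ 2.99) = 1 − Φ(2.99/√t) = 1 − Φ(2.99/√4.53) = 1 − Φ(1.4048) ≈ 0.08004. Doubling: P(τ_{2.99} ≤ 4.53) ≈ 2 · 0.08004 = 0.16008 ≈ 0.1601.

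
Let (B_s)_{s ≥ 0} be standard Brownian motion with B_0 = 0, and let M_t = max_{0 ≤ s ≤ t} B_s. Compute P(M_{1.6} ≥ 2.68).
P(M_{1.6} ≥ 2.68) = 2·P(B_{1.6} ≥ 2.68) = 2(1 − Φ(2.68/√1.6)) ≈ 0.0341

By the reflection principle for Brownian motion, P(M_t ≥ a) = 2 · P(B_t ≥ a) for a ≥ 0. Since B_t ~ N(0, t), P(B_t ≥ 2.68) = 1 − Φ(2.68/√t) = 1 − Φ(2.68/√1.6) = 1 − Φ(2.1187). So
  P(M_{1.6} ≥ 2.68) = 2(1 − Φ(2.1187)) ≈ 0.0341.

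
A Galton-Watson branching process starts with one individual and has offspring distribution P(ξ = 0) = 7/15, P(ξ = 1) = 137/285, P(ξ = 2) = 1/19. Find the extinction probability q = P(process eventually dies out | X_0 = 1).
q = 1

Mean offspring μ = 0·7/15 + 1·137/285 + 2·1/19 = 167/285 ≤ 1. For μ ≤ 1 with offspring not concentrated at 1, the Galton-Watson process goes extinct almost surely, so q = 1.
(Algebraic check: The pgf is f(s) = 7/15 + 137/285·s + 1/19·s². The extinction probability q is the smallest fixed point of f in [0, 1]. Setting s = f(s):
  1/19·s² + (137/285 − 1)·s + 7/15 = 0
  1/19·s² − (7/15 + 1/19)·s + 7/15 = 0
which factors as (s − 1)·(1/19·s − 7/15) = 0, giving roots s = 1 and s = (7/15)/(1/19) = 133/15. Since 133/15 ≥ 1, the smallest root in [0, 1] is s = 1.)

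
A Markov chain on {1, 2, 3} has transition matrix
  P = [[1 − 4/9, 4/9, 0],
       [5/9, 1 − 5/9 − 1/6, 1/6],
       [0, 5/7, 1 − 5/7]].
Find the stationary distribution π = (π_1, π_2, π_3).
π = (75/149, 60/149, 14/149)

This is a birth-death chain on three states, which satisfies detailed balance: π_1 · P_{12} = π_2 · P_{21} and π_2 · P_{23} = π_3 · P_{32}.
From π_1 · 4/9 = π_2 · 5/9: π_2/π_1 = (4/9)/(5/9) = 4/5.
From π_2 · 1/6 = π_3 · 5/7: π_3/π_2 = (1/6)/(5/7) = 7/30.
Take π_1 proportional to 1; then unnormalized π = (1, 4/5, 14/75). Normalize by dividing by the sum 149/75:
  π = (75/149, 60/149, 14/149).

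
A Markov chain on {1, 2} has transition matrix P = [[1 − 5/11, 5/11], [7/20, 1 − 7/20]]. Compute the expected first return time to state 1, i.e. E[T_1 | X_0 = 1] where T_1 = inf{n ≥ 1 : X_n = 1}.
E[T_1 | X_0 = 1] = 1/π_1 = 177/77

For an irreducible recurrent Markov chain with stationary distribution π, E[T_i | X_0 = i] = 1/π_i (Kac's formula). Here π_1 = (7/20)/(5/11 + 7/20) = (7/20)/(177/220) = 77/177, so E[T_1 | X_0 = 1] = 1/π_1 = (5/11 + 7/20)/(7/20) = (177/220)/(7/20) = 177/77.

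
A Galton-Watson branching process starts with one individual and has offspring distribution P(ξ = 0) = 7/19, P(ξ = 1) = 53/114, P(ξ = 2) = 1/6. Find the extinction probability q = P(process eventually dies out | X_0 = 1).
q = 1

Mean offspring μ = 0·7/19 + 1·53/114 + 2·1/6 = 91/114 ≤ 1. For μ ≤ 1 with offspring not concentrated at 1, the Galton-Watson process goes extinct almost surely, so q = 1.
(Algebraic check: The pgf is f(s) = 7/19 + 53/114·s + 1/6·s². The extinction probability q is the smallest fixed point of f in [0, 1]. Setting s = f(s):
  1/6·s² + (53/114 − 1)·s + 7/19 = 0
  1/6·s² − (7/19 + 1/6)·s + 7/19 = 0
which factors as (s − 1)·(1/6·s − 7/19) = 0, giving roots s = 1 and s = (7/19)/(1/6) = 42/19. Since 42/19 ≥ 1, the smallest root in [0, 1] is s = 1.)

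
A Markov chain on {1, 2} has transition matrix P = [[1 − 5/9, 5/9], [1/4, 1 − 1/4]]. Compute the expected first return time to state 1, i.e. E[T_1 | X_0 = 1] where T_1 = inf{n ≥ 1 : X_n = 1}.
E[T_1 | X_0 = 1] = 1/π_1 = 29/9

For an irreducible recurrent Markov chain with stationary distribution π, E[T_i | X_0 = i] = 1/π_i (Kac's formula). Here π_1 = (1/4)/(5/9 + 1/4) = (1/4)/(29/36) = 9/29, so E[T_1 | X_0 = 1] = 1/π_1 = (5/9 + 1/4)/(1/4) = (29/36)/(1/4) = 29/9.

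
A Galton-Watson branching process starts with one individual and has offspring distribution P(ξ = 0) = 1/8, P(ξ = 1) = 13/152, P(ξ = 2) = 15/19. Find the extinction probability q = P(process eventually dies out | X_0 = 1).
q = 19/120

The pgf is f(s) = 1/8 + 13/152·s + 15/19·s². The extinction probability q is the smallest fixed point of f in [0, 1]. Setting s = f(s):
  15/19·s² + (13/152 − 1)·s + 1/8 = 0
  15/19·s² − (1/8 + 15/19)·s + 1/8 = 0
which factors as (s − 1)·(15/19·s − 1/8) = 0, giving roots s = 1 and s = (1/8)/(15/19) = 19/120.
Mean offspring μ = 13/152 + 2·15/19 = 253/152 > 1 (supercritical), so q < 1. The extinction probability is the smaller root: q = (1/8)/(15/19) = 19/120.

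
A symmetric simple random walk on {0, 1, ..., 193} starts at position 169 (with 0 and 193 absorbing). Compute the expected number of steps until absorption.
E[τ | X_0 = 169] = 4056

Let v_k = E[τ | X_0 = k]. Boundary: v_0 = v_193 = 0. Recurrence: v_k = 1 + (v_{k-1} + v_{k+1})/2 for 1 ≤ k ≤ 192. The particular solution to v_k − (v_{k-1} + v_{k+1})/2 = 1 is v_k = −k^2. Adding homogeneous solution A + B k and matching boundaries gives v_k = k (193 − k). Substituting k = 169: v_169 = 169 · 24 = 4056.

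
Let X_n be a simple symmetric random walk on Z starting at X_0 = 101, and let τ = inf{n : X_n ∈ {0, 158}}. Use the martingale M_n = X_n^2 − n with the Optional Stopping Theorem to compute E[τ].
E[τ] = 5757

M_n = X_n^2 − n is a martingale (since E[X_{n+1}^2 | F_n] = X_n^2 + 1). By OST (τ has finite mean in a bounded region), E[M_τ] = E[M_0] = X_0^2 − 0 = 101^2 = 10201. Also E[M_τ] = E[X_τ^2] − E[τ]. The walk exits at 0 or 158, with P(hit 158 first) = 101/158, so E[X_τ^2] = 158^2 · 101/158 + 0 = 15958. Thus E[τ] = E[X_τ^2] − E[M_τ] = 15958 − 10201 = 5757 = 101(158 − 101) = 5757.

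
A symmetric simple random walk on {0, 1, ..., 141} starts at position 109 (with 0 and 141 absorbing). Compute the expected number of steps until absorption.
E[τ | X_0 = 109] = 3488

Let v_k = E[τ | X_0 = k]. Boundary: v_0 = v_141 = 0. Recurrence: v_k = 1 + (v_{k-1} + v_{k+1})/2 for 1 ≤ k ≤ 140. The particular solution to v_k − (v_{k-1} + v_{k+1})/2 = 1 is v_k = −k^2. Adding homogeneous solution A + B k and matching boundaries gives v_k = k (141 − k). Substituting k = 109: v_109 = 109 · 32 = 3488.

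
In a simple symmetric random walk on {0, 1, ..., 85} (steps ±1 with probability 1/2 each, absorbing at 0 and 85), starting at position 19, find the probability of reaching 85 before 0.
P(hit 85 before 0) = 19/85

Let u_k = P(hit 85 before 0 | start at k). Then u_0 = 0, u_85 = 1, and u_k = u_{k-1}/2 + u_{k+1}/2 for 1 ≤ k ≤ 84. This harmonic recurrence is solved by u_k = k/85, giving u_19 = 19/85.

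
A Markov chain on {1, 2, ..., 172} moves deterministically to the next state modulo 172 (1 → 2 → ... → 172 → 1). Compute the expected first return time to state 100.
E[T_100 | X_0 = 100] = 172

The chain cycles deterministically, so starting at state 100 it returns in exactly 172 steps. Equivalently, the stationary distribution is uniform π_j = 1/172 for every state j, so by Kac's formula E[T_100] = 1/π_100 = 172.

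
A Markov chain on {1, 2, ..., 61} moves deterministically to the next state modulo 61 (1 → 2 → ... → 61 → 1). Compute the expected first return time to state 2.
E[T_2 | X_0 = 2] = 61

The chain cycles deterministically, so starting at state 2 it returns in exactly 61 steps. Equivalently, the stationary distribution is uniform π_j = 1/61 for every state j, so by Kac's formula E[T_2] = 1/π_2 = 61.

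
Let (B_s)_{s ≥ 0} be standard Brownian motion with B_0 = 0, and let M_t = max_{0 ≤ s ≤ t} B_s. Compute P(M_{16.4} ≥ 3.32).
P(M_{16.4} ≥ 3.32) = 2·P(B_{16.4} ≥ 3.32) = 2(1 − Φ(3.32/√16.4)) ≈ 0.4123

By the reflection principle for Brownian motion, P(M_t ≥ a) = 2 · P(B_t ≥ a) for a ≥ 0. Since B_t ~ N(0, t), P(B_t ≥ 3.32) = 1 − Φ(3.32/√t) = 1 − Φ(3.32/√16.4) = 1 − Φ(0.8198). So
  P(M_{16.4} ≥ 3.32) = 2(1 − Φ(0.8198)) ≈ 0.4123.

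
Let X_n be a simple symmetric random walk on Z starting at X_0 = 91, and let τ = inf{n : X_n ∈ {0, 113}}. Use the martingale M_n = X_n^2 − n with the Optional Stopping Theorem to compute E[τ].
E[τ] = 2002

M_n = X_n^2 − n is a martingale (since E[X_{n+1}^2 | F_n] = X_n^2 + 1). By OST (τ has finite mean in a bounded region), E[M_τ] = E[M_0] = X_0^2 − 0 = 91^2 = 8281. Also E[M_τ] = E[X_τ^2] − E[τ]. The walk exits at 0 or 113, with P(hit 113 first) = 91/113, so E[X_τ^2] = 113^2 · 91/113 + 0 = 10283. Thus E[τ] = E[X_τ^2] − E[M_τ] = 10283 − 8281 = 2002 = 91(113 − 91) = 2002.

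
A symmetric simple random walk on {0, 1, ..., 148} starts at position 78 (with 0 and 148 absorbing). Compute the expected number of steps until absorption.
E[τ | X_0 = 78] = 5460

Let v_k = E[τ | X_0 = k]. Boundary: v_0 = v_148 = 0. Recurrence: v_k = 1 + (v_{k-1} + v_{k+1})/2 for 1 ≤ k ≤ 147. The particular solution to v_k − (v_{k-1} + v_{k+1})/2 = 1 is v_k = −k^2. Adding homogeneous solution A + B k and matching boundaries gives v_k = k (148 − k). Substituting k = 78: v_78 = 78 · 70 = 5460.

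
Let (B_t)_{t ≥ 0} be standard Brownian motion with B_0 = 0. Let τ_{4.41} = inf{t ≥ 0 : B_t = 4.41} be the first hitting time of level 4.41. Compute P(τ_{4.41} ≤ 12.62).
P(τ_{4.41} ≤ 12.62) = 2(1 − Φ(4.41/√12.62)) = 2(1 − Φ(1.2414)) ≈ 0.2145

By the reflection principle for standard BM, P(τ_b ≤ t) = 2 · P(B_t ≥ b). Since B_t ~ N(0, t), P(B_t ≥ 4.41) = 1 − Φ(4.41/√t) = 1 − Φ(4.41/√12.62) = 1 − Φ(1.2414) ≈ 0.10723. Doubling: P(τ_{4.41} ≤ 12.62) ≈ 2 · 0.10723 = 0.21446 ≈ 0.2145.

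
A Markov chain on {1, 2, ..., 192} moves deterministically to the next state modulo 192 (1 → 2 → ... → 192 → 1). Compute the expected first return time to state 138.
E[T_138 | X_0 = 138] = 192

The chain cycles deterministically, so starting at state 138 it returns in exactly 192 steps. Equivalently, the stationary distribution is uniform π_j = 1/192 for every state j, so by Kac's formula E[T_138] = 1/π_138 = 192.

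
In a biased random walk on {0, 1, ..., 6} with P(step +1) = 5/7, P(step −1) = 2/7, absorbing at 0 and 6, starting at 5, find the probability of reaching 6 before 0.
P(hit 6 before 0) = (1 − (2/5)^5) / (1 − (2/5)^6) = 5155/5187

Let u_k denote P(reach 6 before 0 | start at k). Boundary: u_0 = 0, u_6 = 1. Recurrence: u_k = 5/7·u_{k+1} + 2/7·u_{k-1} for 1 ≤ k ≤ 5. Try u_k = A + B·r^k with r = q/p = (2/7)/(5/7) = 2/5. Substitution satisfies the recurrence; boundary conditions give:
  u_k = (1 − r^k) / (1 − r^N) = (1 − (2/5)^5) / (1 − (2/5)^6) = 5155/5187.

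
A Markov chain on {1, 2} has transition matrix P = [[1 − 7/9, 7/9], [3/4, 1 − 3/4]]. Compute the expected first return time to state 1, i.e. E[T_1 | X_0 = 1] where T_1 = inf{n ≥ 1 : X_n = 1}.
E[T_1 | X_0 = 1] = 1/π_1 = 55/27

For an irreducible recurrent Markov chain with stationary distribution π, E[T_i | X_0 = i] = 1/π_i (Kac's formula). Here π_1 = (3/4)/(7/9 + 3/4) = (3/4)/(55/36) = 27/55, so E[T_1 | X_0 = 1] = 1/π_1 = (7/9 + 3/4)/(3/4) = (55/36)/(3/4) = 55/27.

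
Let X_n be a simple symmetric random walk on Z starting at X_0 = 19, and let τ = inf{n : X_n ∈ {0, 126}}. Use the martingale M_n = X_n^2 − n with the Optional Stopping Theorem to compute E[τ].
E[τ] = 2033

M_n = X_n^2 − n is a martingale (since E[X_{n+1}^2 | F_n] = X_n^2 + 1). By OST (τ has finite mean in a bounded region), E[M_τ] = E[M_0] = X_0^2 − 0 = 19^2 = 361. Also E[M_τ] = E[X_τ^2] − E[τ]. The walk exits at 0 or 126, with P(hit 126 first) = 19/126, so E[X_τ^2] = 126^2 · 19/126 + 0 = 2394. Thus E[τ] = E[X_τ^2] − E[M_τ] = 2394 − 361 = 2033 = 19(126 − 19) = 2033.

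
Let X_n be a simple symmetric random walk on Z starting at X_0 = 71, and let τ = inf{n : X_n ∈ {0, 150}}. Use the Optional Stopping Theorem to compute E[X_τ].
E[X_τ] = 71

X_n is a martingale and τ is a bounded-mean stopping time (indeed τ is finite a.s. with bounded expectation since the walk is in a bounded region). By the OST, E[X_τ] = E[X_0] = 71. Equivalently: E[X_τ] = 150 · P(hit 150 first) + 0 · P(hit 0 first) = 150 · (71/150) = 71.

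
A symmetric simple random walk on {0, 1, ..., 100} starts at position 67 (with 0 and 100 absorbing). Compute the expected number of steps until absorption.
E[τ | X_0 = 67] = 2211

Let v_k = E[τ | X_0 = k]. Boundary: v_0 = v_100 = 0. Recurrence: v_k = 1 + (v_{k-1} + v_{k+1})/2 for 1 ≤ k ≤ 99. The particular solution to v_k − (v_{k-1} + v_{k+1})/2 = 1 is v_k = −k^2. Adding homogeneous solution A + B k and matching boundaries gives v_k = k (100 − k). Substituting k = 67: v_67 = 67 · 33 = 2211.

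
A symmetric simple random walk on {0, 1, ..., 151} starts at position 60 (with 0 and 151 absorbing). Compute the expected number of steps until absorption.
E[τ | X_0 = 60] = 5460

Let v_k = E[τ | X_0 = k]. Boundary: v_0 = v_151 = 0. Recurrence: v_k = 1 + (v_{k-1} + v_{k+1})/2 for 1 ≤ k ≤ 150. The particular solution to v_k − (v_{k-1} + v_{k+1})/2 = 1 is v_k = −k^2. Adding homogeneous solution A + B k and matching boundaries gives v_k = k (151 − k). Substituting k = 60: v_60 = 60 · 91 = 5460.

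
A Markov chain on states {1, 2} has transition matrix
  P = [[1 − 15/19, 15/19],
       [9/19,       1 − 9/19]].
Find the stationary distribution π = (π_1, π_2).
π_1 = 3/8, π_2 = 5/8

Solve πP = π with π_1 + π_2 = 1. From πP = π: π_1 · (1 − 15/19) + π_2 · 9/19 = π_1 ⇒ π_2 · 9/19 = π_1 · 15/19 ⇒ π_2/π_1 = (15/19)/(9/19) = 5/3. Together with π_1 + π_2 = 1:
  π_1 = (9/19)/(15/19 + 9/19) = (9/19)/(24/19) = 3/8,
  π_2 = (15/19)/(15/19 + 9/19) = (15/19)/(24/19) = 5/8.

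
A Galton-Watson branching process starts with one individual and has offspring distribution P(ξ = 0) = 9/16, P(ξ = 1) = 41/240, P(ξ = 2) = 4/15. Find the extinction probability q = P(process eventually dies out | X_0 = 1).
q = 1

Mean offspring μ = 0·9/16 + 1·41/240 + 2·4/15 = 169/240 ≤ 1. For μ ≤ 1 with offspring not concentrated at 1, the Galton-Watson process goes extinct almost surely, so q = 1.
(Algebraic check: The pgf is f(s) = 9/16 + 41/240·s + 4/15·s². The extinction probability q is the smallest fixed point of f in [0, 1]. Setting s = f(s):
  4/15·s² + (41/240 − 1)·s + 9/16 = 0
  4/15·s² − (9/16 + 4/15)·s + 9/16 = 0
which factors as (s − 1)·(4/15·s − 9/16) = 0, giving roots s = 1 and s = (9/16)/(4/15) = 135/64. Since 135/64 ≥ 1, the smallest root in [0, 1] is s = 1.)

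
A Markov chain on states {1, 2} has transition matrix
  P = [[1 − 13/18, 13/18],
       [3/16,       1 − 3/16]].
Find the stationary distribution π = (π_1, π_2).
π_1 = 27/131, π_2 = 104/131

Solve πP = π with π_1 + π_2 = 1. From πP = π: π_1 · (1 − 13/18) + π_2 · 3/16 = π_1 ⇒ π_2 · 3/16 = π_1 · 13/18 ⇒ π_2/π_1 = (13/18)/(3/16) = 104/27. Together with π_1 + π_2 = 1:
  π_1 = (3/16)/(13/18 + 3/16) = (3/16)/(131/144) = 27/131,
  π_2 = (13/18)/(13/18 + 3/16) = (13/18)/(131/144) = 104/131.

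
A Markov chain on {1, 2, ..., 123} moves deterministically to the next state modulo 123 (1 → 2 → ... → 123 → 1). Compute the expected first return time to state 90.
E[T_90 | X_0 = 90] = 123

The chain cycles deterministically, so starting at state 90 it returns in exactly 123 steps. Equivalently, the stationary distribution is uniform π_j = 1/123 for every state j, so by Kac's formula E[T_90] = 1/π_90 = 123.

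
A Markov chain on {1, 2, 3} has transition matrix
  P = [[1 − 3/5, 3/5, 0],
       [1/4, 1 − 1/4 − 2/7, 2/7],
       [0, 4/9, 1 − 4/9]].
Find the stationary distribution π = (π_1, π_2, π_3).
π = (35/173, 84/173, 54/173)

This is a birth-death chain on three states, which satisfies detailed balance: π_1 · P_{12} = π_2 · P_{21} and π_2 · P_{23} = π_3 · P_{32}.
From π_1 · 3/5 = π_2 · 1/4: π_2/π_1 = (3/5)/(1/4) = 12/5.
From π_2 · 2/7 = π_3 · 4/9: π_3/π_2 = (2/7)/(4/9) = 9/14.
Take π_1 proportional to 1; then unnormalized π = (1, 12/5, 54/35). Normalize by dividing by the sum 173/35:
  π = (35/173, 84/173, 54/173).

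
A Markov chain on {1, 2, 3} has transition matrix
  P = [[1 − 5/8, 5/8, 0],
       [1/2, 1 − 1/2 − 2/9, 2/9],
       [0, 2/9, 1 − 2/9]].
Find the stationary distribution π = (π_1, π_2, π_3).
π = (2/7, 5/14, 5/14)

This is a birth-death chain on three states, which satisfies detailed balance: π_1 · P_{12} = π_2 · P_{21} and π_2 · P_{23} = π_3 · P_{32}.
From π_1 · 5/8 = π_2 · 1/2: π_2/π_1 = (5/8)/(1/2) = 5/4.
From π_2 · 2/9 = π_3 · 2/9: π_3/π_2 = (2/9)/(2/9) = 1.
Take π_1 proportional to 1; then unnormalized π = (1, 5/4, 5/4). Normalize by dividing by the sum 7/2:
  π = (2/7, 5/14, 5/14).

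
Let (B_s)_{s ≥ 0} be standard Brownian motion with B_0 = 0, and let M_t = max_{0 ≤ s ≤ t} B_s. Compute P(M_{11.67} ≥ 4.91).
P(M_{11.67} ≥ 4.91) = 2·P(B_{11.67} ≥ 4.91) = 2(1 − Φ(4.91/√11.67)) ≈ 0.1506

By the reflection principle for Brownian motion, P(M_t ≥ a) = 2 · P(B_t ≥ a) for a ≥ 0. Since B_t ~ N(0, t), P(B_t ≥ 4.91) = 1 − Φ(4.91/√t) = 1 − Φ(4.91/√11.67) = 1 − Φ(1.4373). So
  P(M_{11.67} ≥ 4.91) = 2(1 − Φ(1.4373)) ≈ 0.1506.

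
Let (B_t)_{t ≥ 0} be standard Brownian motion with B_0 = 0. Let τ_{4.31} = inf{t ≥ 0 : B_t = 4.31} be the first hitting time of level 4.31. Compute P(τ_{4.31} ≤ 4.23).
P(τ_{4.31} ≤ 4.23) = 2(1 − Φ(4.31/√4.23)) = 2(1 − Φ(2.0956)) ≈ 0.0361

By the reflection principle for standard BM, P(τ_b ≤ t) = 2 · P(B_t ≥ b). Since B_t ~ N(0, t), P(B_t ≥ 4.31) = 1 − Φ(4.31/√t) = 1 − Φ(4.31/√4.23) = 1 − Φ(2.0956) ≈ 0.01806. Doubling: P(τ_{4.31} ≤ 4.23) ≈ 2 · 0.01806 = 0.03612 ≈ 0.0361.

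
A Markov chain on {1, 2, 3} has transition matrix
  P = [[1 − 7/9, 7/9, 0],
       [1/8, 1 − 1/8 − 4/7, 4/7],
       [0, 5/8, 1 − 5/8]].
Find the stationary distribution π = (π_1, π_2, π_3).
π = (45/581, 40/83, 256/581)

This is a birth-death chain on three states, which satisfies detailed balance: π_1 · P_{12} = π_2 · P_{21} and π_2 · P_{23} = π_3 · P_{32}.
From π_1 · 7/9 = π_2 · 1/8: π_2/π_1 = (7/9)/(1/8) = 56/9.
From π_2 · 4/7 = π_3 · 5/8: π_3/π_2 = (4/7)/(5/8) = 32/35.
Take π_1 proportional to 1; then unnormalized π = (1, 56/9, 256/45). Normalize by dividing by the sum 581/45:
  π = (45/581, 40/83, 256/581).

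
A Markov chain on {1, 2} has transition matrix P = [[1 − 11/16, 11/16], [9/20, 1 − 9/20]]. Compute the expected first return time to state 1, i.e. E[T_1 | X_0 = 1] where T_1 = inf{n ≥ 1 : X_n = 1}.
E[T_1 | X_0 = 1] = 1/π_1 = 91/36

For an irreducible recurrent Markov chain with stationary distribution π, E[T_i | X_0 = i] = 1/π_i (Kac's formula). Here π_1 = (9/20)/(11/16 + 9/20) = (9/20)/(91/80) = 36/91, so E[T_1 | X_0 = 1] = 1/π_1 = (11/16 + 9/20)/(9/20) = (91/80)/(9/20) = 91/36.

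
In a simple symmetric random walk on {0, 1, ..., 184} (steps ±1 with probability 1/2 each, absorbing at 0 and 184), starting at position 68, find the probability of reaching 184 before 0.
P(hit 184 before 0) = 68/184 = 17/46

Let u_k = P(hit 184 before 0 | start at k). Then u_0 = 0, u_184 = 1, and u_k = u_{k-1}/2 + u_{k+1}/2 for 1 ≤ k ≤ 183. This harmonic recurrence is solved by u_k = k/184, giving u_68 = 68/184 = 17/46.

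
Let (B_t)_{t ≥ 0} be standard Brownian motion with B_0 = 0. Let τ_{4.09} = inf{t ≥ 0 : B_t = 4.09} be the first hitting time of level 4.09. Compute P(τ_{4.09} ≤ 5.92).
P(τ_{4.09} ≤ 5.92) = 2(1 − Φ(4.09/√5.92)) = 2(1 − Φ(1.6810)) ≈ 0.0928

By the reflection principle for standard BM, P(τ_b ≤ t) = 2 · P(B_t ≥ b). Since B_t ~ N(0, t), P(B_t ≥ 4.09) = 1 − Φ(4.09/√t) = 1 − Φ(4.09/√5.92) = 1 − Φ(1.6810) ≈ 0.04638. Doubling: P(τ_{4.09} ≤ 5.92) ≈ 2 · 0.04638 = 0.09276 ≈ 0.0928.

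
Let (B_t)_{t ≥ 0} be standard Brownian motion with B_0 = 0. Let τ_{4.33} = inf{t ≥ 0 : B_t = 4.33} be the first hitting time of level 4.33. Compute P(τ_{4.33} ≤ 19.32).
P(τ_{4.33} ≤ 19.32) = 2(1 − Φ(4.33/√19.32)) = 2(1 − Φ(0.9851)) ≈ 0.3246

By the reflection principle for standard BM, P(τ_b ≤ t) = 2 · P(B_t ≥ b). Since B_t ~ N(0, t), P(B_t ≥ 4.33) = 1 − Φ(4.33/√t) = 1 − Φ(4.33/√19.32) = 1 − Φ(0.9851) ≈ 0.16229. Doubling: P(τ_{4.33} ≤ 19.32) ≈ 2 · 0.16229 = 0.32458 ≈ 0.3246.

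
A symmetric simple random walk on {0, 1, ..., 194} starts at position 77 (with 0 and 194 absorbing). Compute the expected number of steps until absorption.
E[τ | X_0 = 77] = 9009

Let v_k = E[τ | X_0 = k]. Boundary: v_0 = v_194 = 0. Recurrence: v_k = 1 + (v_{k-1} + v_{k+1})/2 for 1 ≤ k ≤ 193. The particular solution to v_k − (v_{k-1} + v_{k+1})/2 = 1 is v_k = −k^2. Adding homogeneous solution A + B k and matching boundaries gives v_k = k (194 − k). Substituting k = 77: v_77 = 77 · 117 = 9009.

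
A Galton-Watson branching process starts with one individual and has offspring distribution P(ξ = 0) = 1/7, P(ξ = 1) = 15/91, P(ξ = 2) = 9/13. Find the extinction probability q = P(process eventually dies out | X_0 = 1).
q = 13/63

The pgf is f(s) = 1/7 + 15/91·s + 9/13·s². The extinction probability q is the smallest fixed point of f in [0, 1]. Setting s = f(s):
  9/13·s² + (15/91 − 1)·s + 1/7 = 0
  9/13·s² − (1/7 + 9/13)·s + 1/7 = 0
which factors as (s − 1)·(9/13·s − 1/7) = 0, giving roots s = 1 and s = (1/7)/(9/13) = 13/63.
Mean offspring μ = 15/91 + 2·9/13 = 141/91 > 1 (supercritical), so q < 1. The extinction probability is the smaller root: q = (1/7)/(9/13) = 13/63.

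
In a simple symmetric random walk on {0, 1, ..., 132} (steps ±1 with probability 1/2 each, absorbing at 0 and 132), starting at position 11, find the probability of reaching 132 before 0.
P(hit 132 before 0) = 11/132 = 1/12

Let u_k = P(hit 132 before 0 | start at k). Then u_0 = 0, u_132 = 1, and u_k = u_{k-1}/2 + u_{k+1}/2 for 1 ≤ k ≤ 131. This harmonic recurrence is solved by u_k = k/132, giving u_11 = 11/132 = 1/12.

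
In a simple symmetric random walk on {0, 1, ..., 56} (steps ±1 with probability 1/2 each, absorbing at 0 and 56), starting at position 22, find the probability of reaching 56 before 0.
P(hit 56 before 0) = 22/56 = 11/28

Let u_k = P(hit 56 before 0 | start at k). Then u_0 = 0, u_56 = 1, and u_k = u_{k-1}/2 + u_{k+1}/2 for 1 ≤ k ≤ 55. This harmonic recurrence is solved by u_k = k/56, giving u_22 = 22/56 = 11/28.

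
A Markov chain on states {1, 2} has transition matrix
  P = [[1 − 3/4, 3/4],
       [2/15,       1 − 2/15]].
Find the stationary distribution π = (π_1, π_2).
π_1 = 8/53, π_2 = 45/53

Solve πP = π with π_1 + π_2 = 1. From πP = π: π_1 · (1 − 3/4) + π_2 · 2/15 = π_1 ⇒ π_2 · 2/15 = π_1 · 3/4 ⇒ π_2/π_1 = (3/4)/(2/15) = 45/8. Together with π_1 + π_2 = 1:
  π_1 = (2/15)/(3/4 + 2/15) = (2/15)/(53/60) = 8/53,
  π_2 = (3/4)/(3/4 + 2/15) = (3/4)/(53/60) = 45/53.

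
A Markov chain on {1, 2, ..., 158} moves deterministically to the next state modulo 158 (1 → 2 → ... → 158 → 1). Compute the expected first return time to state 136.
E[T_136 | X_0 = 136] = 158

The chain cycles deterministically, so starting at state 136 it returns in exactly 158 steps. Equivalently, the stationary distribution is uniform π_j = 1/158 for every state j, so by Kac's formula E[T_136] = 1/π_136 = 158.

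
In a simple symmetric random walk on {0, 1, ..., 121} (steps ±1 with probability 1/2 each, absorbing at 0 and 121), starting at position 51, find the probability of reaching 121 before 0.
P(hit 121 before 0) = 51/121

Let u_k = P(hit 121 before 0 | start at k). Then u_0 = 0, u_121 = 1, and u_k = u_{k-1}/2 + u_{k+1}/2 for 1 ≤ k ≤ 120. This harmonic recurrence is solved by u_k = k/121, giving u_51 = 51/121.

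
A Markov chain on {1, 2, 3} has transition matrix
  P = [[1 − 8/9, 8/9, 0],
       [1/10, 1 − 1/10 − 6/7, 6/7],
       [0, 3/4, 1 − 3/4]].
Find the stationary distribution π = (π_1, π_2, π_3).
π = (21/421, 560/1263, 640/1263)

This is a birth-death chain on three states, which satisfies detailed balance: π_1 · P_{12} = π_2 · P_{21} and π_2 · P_{23} = π_3 · P_{32}.
From π_1 · 8/9 = π_2 · 1/10: π_2/π_1 = (8/9)/(1/10) = 80/9.
From π_2 · 6/7 = π_3 · 3/4: π_3/π_2 = (6/7)/(3/4) = 8/7.
Take π_1 proportional to 1; then unnormalized π = (1, 80/9, 640/63). Normalize by dividing by the sum 421/21:
  π = (21/421, 560/1263, 640/1263).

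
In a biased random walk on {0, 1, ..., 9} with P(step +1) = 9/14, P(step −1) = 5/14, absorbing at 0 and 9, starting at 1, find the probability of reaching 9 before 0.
P(hit 9 before 0) = (1 − (5/9)^1) / (1 − (5/9)^9) = 43046721/96366841

Let u_k denote P(reach 9 before 0 | start at k). Boundary: u_0 = 0, u_9 = 1. Recurrence: u_k = 9/14·u_{k+1} + 5/14·u_{k-1} for 1 ≤ k ≤ 8. Try u_k = A + B·r^k with r = q/p = (5/14)/(9/14) = 5/9. Substitution satisfies the recurrence; boundary conditions give:
  u_k = (1 − r^k) / (1 − r^N) = (1 − (5/9)^1) / (1 − (5/9)^9) = 43046721/96366841.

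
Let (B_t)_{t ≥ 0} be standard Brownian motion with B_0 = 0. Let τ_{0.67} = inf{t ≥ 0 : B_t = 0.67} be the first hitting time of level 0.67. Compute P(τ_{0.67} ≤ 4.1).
P(τ_{0.67} ≤ 4.1) = 2(1 − Φ(0.67/√4.1)) = 2(1 − Φ(0.3309)) ≈ 0.7407

By the reflection principle for standard BM, P(τ_b ≤ t) = 2 · P(B_t ≥ b). Since B_t ~ N(0, t), P(B_t ≥ 0.67) = 1 − Φ(0.67/√t) = 1 − Φ(0.67/√4.1) = 1 − Φ(0.3309) ≈ 0.37036. Doubling: P(τ_{0.67} ≤ 4.1) ≈ 2 · 0.37036 = 0.74072 ≈ 0.7407.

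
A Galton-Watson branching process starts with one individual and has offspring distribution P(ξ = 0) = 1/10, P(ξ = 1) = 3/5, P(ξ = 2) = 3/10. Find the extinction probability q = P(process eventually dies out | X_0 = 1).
q = 1/3

The pgf is f(s) = 1/10 + 3/5·s + 3/10·s². The extinction probability q is the smallest fixed point of f in [0, 1]. Setting s = f(s):
  3/10·s² + (3/5 − 1)·s + 1/10 = 0
  3/10·s² − (1/10 + 3/10)·s + 1/10 = 0
which factors as (s − 1)·(3/10·s − 1/10) = 0, giving roots s = 1 and s = (1/10)/(3/10) = 1/3.
Mean offspring μ = 3/5 + 2·3/10 = 6/5 > 1 (supercritical), so q < 1. The extinction probability is the smaller root: q = (1/10)/(3/10) = 1/3.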